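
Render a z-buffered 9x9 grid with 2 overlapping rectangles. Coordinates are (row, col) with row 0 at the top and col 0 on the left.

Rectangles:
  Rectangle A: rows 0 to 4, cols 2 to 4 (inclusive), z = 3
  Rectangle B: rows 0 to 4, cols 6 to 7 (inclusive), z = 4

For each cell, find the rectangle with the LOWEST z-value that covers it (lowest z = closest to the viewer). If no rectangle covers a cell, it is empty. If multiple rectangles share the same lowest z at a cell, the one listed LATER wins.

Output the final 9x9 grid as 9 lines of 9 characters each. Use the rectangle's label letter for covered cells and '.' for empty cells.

..AAA.BB.
..AAA.BB.
..AAA.BB.
..AAA.BB.
..AAA.BB.
.........
.........
.........
.........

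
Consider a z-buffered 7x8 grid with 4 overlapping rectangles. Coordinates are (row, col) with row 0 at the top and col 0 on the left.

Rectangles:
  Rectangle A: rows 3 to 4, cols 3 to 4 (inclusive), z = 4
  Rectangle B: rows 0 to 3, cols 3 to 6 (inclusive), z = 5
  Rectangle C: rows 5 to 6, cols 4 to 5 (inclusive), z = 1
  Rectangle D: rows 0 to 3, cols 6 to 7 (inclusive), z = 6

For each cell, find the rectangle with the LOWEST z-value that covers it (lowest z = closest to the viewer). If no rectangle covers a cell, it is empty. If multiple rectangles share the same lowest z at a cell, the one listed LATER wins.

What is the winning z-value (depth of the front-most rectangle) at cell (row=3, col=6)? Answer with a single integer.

Answer: 5

Derivation:
Check cell (3,6):
  A: rows 3-4 cols 3-4 -> outside (col miss)
  B: rows 0-3 cols 3-6 z=5 -> covers; best now B (z=5)
  C: rows 5-6 cols 4-5 -> outside (row miss)
  D: rows 0-3 cols 6-7 z=6 -> covers; best now B (z=5)
Winner: B at z=5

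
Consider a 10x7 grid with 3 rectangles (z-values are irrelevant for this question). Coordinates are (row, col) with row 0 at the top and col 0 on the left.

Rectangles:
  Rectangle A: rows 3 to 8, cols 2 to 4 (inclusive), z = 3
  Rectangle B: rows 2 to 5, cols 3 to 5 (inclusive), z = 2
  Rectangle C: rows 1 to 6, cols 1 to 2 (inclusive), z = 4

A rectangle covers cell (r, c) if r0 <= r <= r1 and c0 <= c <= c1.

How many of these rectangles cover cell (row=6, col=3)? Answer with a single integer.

Check cell (6,3):
  A: rows 3-8 cols 2-4 -> covers
  B: rows 2-5 cols 3-5 -> outside (row miss)
  C: rows 1-6 cols 1-2 -> outside (col miss)
Count covering = 1

Answer: 1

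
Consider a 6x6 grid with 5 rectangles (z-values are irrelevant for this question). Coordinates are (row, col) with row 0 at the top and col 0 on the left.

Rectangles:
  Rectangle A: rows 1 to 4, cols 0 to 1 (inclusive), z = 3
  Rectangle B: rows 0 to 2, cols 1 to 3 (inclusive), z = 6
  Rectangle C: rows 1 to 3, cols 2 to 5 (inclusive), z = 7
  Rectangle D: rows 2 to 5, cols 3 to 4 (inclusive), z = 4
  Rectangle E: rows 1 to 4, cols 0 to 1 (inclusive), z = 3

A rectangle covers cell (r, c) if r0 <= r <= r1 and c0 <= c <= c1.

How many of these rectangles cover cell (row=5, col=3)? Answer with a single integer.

Answer: 1

Derivation:
Check cell (5,3):
  A: rows 1-4 cols 0-1 -> outside (row miss)
  B: rows 0-2 cols 1-3 -> outside (row miss)
  C: rows 1-3 cols 2-5 -> outside (row miss)
  D: rows 2-5 cols 3-4 -> covers
  E: rows 1-4 cols 0-1 -> outside (row miss)
Count covering = 1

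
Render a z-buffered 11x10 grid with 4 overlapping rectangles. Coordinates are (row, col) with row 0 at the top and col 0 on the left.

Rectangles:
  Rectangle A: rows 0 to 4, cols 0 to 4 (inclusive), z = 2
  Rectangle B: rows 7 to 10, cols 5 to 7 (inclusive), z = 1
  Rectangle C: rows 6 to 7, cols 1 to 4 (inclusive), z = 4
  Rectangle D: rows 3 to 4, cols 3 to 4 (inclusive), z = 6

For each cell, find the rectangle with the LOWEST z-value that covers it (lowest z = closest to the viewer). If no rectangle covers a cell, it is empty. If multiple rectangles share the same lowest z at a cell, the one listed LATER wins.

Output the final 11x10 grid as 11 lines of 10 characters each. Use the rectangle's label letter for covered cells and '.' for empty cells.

AAAAA.....
AAAAA.....
AAAAA.....
AAAAA.....
AAAAA.....
..........
.CCCC.....
.CCCCBBB..
.....BBB..
.....BBB..
.....BBB..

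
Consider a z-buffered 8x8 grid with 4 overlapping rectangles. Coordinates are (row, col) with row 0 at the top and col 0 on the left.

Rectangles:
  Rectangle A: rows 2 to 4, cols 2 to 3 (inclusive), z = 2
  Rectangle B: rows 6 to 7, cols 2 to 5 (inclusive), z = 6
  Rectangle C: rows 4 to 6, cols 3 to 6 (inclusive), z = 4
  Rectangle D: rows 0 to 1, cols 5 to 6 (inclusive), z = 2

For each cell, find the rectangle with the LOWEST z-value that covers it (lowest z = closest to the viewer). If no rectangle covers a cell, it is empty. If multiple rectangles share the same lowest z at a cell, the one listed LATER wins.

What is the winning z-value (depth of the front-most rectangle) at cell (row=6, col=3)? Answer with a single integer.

Check cell (6,3):
  A: rows 2-4 cols 2-3 -> outside (row miss)
  B: rows 6-7 cols 2-5 z=6 -> covers; best now B (z=6)
  C: rows 4-6 cols 3-6 z=4 -> covers; best now C (z=4)
  D: rows 0-1 cols 5-6 -> outside (row miss)
Winner: C at z=4

Answer: 4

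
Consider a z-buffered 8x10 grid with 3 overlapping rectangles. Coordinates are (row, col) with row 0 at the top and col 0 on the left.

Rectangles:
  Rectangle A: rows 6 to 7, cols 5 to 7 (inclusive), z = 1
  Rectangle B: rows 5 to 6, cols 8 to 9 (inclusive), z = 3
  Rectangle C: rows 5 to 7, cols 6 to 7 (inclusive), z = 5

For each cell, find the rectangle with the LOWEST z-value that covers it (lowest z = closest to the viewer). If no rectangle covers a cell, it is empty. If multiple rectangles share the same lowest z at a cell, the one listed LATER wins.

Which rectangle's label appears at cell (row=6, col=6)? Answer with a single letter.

Answer: A

Derivation:
Check cell (6,6):
  A: rows 6-7 cols 5-7 z=1 -> covers; best now A (z=1)
  B: rows 5-6 cols 8-9 -> outside (col miss)
  C: rows 5-7 cols 6-7 z=5 -> covers; best now A (z=1)
Winner: A at z=1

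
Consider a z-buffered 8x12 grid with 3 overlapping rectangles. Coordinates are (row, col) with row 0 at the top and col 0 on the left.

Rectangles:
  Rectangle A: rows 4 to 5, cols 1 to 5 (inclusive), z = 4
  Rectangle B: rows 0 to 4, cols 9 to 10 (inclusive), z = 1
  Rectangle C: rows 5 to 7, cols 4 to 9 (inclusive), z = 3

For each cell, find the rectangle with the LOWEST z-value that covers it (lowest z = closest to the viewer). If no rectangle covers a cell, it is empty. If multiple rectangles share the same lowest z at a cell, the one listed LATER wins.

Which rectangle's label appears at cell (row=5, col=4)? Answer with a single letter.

Check cell (5,4):
  A: rows 4-5 cols 1-5 z=4 -> covers; best now A (z=4)
  B: rows 0-4 cols 9-10 -> outside (row miss)
  C: rows 5-7 cols 4-9 z=3 -> covers; best now C (z=3)
Winner: C at z=3

Answer: C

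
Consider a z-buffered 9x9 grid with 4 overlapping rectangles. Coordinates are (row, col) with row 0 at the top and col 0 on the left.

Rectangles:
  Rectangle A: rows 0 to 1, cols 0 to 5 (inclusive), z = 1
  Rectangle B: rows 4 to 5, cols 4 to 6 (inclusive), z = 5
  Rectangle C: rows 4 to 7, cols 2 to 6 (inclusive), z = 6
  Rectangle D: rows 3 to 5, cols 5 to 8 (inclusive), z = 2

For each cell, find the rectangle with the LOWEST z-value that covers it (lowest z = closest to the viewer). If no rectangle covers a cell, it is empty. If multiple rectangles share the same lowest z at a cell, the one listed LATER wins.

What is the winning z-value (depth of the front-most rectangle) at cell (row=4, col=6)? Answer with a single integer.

Check cell (4,6):
  A: rows 0-1 cols 0-5 -> outside (row miss)
  B: rows 4-5 cols 4-6 z=5 -> covers; best now B (z=5)
  C: rows 4-7 cols 2-6 z=6 -> covers; best now B (z=5)
  D: rows 3-5 cols 5-8 z=2 -> covers; best now D (z=2)
Winner: D at z=2

Answer: 2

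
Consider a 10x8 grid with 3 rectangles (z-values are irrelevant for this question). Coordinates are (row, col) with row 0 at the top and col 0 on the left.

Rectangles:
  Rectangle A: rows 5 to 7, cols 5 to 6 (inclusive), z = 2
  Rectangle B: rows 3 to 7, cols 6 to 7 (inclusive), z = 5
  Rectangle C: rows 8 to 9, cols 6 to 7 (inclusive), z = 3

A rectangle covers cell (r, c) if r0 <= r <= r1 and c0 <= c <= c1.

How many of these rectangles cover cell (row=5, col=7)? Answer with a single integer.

Answer: 1

Derivation:
Check cell (5,7):
  A: rows 5-7 cols 5-6 -> outside (col miss)
  B: rows 3-7 cols 6-7 -> covers
  C: rows 8-9 cols 6-7 -> outside (row miss)
Count covering = 1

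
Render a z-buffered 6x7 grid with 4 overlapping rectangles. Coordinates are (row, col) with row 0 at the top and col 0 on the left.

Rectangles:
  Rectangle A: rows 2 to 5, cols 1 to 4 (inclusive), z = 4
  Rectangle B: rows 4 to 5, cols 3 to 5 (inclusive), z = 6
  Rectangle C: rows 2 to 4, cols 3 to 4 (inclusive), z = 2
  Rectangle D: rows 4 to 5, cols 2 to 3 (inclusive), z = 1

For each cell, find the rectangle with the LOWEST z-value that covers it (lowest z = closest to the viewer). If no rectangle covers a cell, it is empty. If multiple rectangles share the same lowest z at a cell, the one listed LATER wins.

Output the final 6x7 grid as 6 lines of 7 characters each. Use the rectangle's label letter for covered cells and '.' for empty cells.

.......
.......
.AACC..
.AACC..
.ADDCB.
.ADDAB.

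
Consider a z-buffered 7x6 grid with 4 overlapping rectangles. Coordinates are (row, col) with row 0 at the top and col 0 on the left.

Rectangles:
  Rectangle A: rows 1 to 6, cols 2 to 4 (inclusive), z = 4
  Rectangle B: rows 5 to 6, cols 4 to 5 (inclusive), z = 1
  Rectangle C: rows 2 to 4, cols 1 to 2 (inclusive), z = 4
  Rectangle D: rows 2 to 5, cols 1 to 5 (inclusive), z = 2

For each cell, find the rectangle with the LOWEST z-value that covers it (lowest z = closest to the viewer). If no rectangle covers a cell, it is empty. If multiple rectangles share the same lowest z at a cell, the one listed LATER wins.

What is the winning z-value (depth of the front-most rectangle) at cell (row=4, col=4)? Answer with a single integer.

Check cell (4,4):
  A: rows 1-6 cols 2-4 z=4 -> covers; best now A (z=4)
  B: rows 5-6 cols 4-5 -> outside (row miss)
  C: rows 2-4 cols 1-2 -> outside (col miss)
  D: rows 2-5 cols 1-5 z=2 -> covers; best now D (z=2)
Winner: D at z=2

Answer: 2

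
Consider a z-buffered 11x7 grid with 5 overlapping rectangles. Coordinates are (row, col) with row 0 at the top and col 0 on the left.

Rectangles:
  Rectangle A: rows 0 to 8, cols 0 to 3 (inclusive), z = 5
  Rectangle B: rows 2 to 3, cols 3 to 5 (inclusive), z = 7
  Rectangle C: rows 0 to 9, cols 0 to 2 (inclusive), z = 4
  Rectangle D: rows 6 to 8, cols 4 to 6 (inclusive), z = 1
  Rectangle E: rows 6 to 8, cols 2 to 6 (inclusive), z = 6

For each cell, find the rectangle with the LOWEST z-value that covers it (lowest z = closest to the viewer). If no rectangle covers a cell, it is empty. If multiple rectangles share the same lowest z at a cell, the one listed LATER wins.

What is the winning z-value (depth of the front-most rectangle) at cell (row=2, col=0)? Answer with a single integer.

Check cell (2,0):
  A: rows 0-8 cols 0-3 z=5 -> covers; best now A (z=5)
  B: rows 2-3 cols 3-5 -> outside (col miss)
  C: rows 0-9 cols 0-2 z=4 -> covers; best now C (z=4)
  D: rows 6-8 cols 4-6 -> outside (row miss)
  E: rows 6-8 cols 2-6 -> outside (row miss)
Winner: C at z=4

Answer: 4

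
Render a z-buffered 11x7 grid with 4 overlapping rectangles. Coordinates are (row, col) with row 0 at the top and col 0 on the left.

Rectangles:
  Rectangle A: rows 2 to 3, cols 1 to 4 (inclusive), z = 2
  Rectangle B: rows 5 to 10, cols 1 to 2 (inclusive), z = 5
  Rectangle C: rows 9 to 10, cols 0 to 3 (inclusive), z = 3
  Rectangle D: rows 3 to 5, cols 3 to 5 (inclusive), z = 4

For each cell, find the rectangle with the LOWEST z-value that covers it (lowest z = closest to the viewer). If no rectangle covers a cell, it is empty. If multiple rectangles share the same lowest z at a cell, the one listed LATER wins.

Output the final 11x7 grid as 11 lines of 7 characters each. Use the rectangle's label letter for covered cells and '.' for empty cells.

.......
.......
.AAAA..
.AAAAD.
...DDD.
.BBDDD.
.BB....
.BB....
.BB....
CCCC...
CCCC...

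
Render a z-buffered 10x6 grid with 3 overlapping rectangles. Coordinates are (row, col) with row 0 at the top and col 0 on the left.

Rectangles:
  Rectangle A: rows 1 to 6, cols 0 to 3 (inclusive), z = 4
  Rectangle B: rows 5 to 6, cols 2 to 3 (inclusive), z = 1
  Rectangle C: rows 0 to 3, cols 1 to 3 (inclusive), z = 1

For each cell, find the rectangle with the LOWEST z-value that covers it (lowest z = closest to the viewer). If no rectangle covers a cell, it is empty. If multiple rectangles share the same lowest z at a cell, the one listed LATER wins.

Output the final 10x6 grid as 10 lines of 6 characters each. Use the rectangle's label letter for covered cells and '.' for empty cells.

.CCC..
ACCC..
ACCC..
ACCC..
AAAA..
AABB..
AABB..
......
......
......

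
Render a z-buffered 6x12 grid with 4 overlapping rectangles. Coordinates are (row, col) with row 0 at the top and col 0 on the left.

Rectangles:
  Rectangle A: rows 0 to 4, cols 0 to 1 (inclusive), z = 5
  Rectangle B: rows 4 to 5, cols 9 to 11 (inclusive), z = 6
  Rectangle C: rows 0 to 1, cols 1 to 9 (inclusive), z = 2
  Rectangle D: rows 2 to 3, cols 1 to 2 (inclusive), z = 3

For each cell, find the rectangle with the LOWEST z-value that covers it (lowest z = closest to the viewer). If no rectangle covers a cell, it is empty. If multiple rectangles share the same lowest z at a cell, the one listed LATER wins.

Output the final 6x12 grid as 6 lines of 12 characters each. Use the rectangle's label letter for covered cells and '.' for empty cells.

ACCCCCCCCC..
ACCCCCCCCC..
ADD.........
ADD.........
AA.......BBB
.........BBB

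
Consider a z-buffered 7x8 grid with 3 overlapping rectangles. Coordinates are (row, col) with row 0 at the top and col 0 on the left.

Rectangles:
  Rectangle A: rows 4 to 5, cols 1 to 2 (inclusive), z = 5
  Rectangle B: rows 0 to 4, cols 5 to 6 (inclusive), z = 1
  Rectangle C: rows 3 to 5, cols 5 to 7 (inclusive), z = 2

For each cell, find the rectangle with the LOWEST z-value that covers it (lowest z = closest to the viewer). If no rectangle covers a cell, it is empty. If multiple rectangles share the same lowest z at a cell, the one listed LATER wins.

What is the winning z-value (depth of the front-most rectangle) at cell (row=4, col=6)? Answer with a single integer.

Answer: 1

Derivation:
Check cell (4,6):
  A: rows 4-5 cols 1-2 -> outside (col miss)
  B: rows 0-4 cols 5-6 z=1 -> covers; best now B (z=1)
  C: rows 3-5 cols 5-7 z=2 -> covers; best now B (z=1)
Winner: B at z=1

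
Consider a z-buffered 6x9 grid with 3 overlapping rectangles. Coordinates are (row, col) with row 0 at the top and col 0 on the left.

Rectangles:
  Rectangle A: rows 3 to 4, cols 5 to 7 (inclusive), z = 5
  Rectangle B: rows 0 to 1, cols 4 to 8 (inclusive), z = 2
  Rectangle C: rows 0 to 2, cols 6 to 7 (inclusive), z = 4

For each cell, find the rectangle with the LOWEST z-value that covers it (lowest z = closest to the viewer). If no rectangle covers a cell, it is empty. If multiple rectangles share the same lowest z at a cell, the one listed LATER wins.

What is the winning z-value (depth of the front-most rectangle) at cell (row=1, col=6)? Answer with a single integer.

Check cell (1,6):
  A: rows 3-4 cols 5-7 -> outside (row miss)
  B: rows 0-1 cols 4-8 z=2 -> covers; best now B (z=2)
  C: rows 0-2 cols 6-7 z=4 -> covers; best now B (z=2)
Winner: B at z=2

Answer: 2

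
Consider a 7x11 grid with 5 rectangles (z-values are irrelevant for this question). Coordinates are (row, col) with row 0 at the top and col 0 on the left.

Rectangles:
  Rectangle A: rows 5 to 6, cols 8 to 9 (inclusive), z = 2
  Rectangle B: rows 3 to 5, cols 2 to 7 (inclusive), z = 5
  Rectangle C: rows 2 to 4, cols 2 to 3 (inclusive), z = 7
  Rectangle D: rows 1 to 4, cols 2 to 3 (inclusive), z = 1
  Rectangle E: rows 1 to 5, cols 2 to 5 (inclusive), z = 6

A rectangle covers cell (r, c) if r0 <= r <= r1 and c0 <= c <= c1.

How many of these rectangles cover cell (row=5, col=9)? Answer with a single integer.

Answer: 1

Derivation:
Check cell (5,9):
  A: rows 5-6 cols 8-9 -> covers
  B: rows 3-5 cols 2-7 -> outside (col miss)
  C: rows 2-4 cols 2-3 -> outside (row miss)
  D: rows 1-4 cols 2-3 -> outside (row miss)
  E: rows 1-5 cols 2-5 -> outside (col miss)
Count covering = 1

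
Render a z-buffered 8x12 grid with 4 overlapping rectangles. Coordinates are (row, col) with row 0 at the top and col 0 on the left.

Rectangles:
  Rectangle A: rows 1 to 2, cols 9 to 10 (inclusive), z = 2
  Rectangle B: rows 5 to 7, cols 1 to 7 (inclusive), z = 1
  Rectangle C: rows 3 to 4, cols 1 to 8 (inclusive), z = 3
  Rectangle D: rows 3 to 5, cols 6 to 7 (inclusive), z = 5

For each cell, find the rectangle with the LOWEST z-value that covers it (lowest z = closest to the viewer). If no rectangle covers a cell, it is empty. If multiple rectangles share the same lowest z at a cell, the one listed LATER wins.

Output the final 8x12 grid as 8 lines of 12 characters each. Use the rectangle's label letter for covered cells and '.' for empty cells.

............
.........AA.
.........AA.
.CCCCCCCC...
.CCCCCCCC...
.BBBBBBB....
.BBBBBBB....
.BBBBBBB....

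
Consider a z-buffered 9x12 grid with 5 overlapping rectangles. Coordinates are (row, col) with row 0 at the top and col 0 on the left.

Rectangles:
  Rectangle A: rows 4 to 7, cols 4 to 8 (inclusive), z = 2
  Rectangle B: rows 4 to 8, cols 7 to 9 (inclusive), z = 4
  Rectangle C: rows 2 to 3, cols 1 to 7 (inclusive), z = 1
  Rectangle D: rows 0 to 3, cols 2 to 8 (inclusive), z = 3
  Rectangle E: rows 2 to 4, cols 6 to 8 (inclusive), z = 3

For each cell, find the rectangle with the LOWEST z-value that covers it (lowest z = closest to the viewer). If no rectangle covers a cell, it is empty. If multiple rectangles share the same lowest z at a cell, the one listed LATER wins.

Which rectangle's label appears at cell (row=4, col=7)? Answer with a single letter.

Check cell (4,7):
  A: rows 4-7 cols 4-8 z=2 -> covers; best now A (z=2)
  B: rows 4-8 cols 7-9 z=4 -> covers; best now A (z=2)
  C: rows 2-3 cols 1-7 -> outside (row miss)
  D: rows 0-3 cols 2-8 -> outside (row miss)
  E: rows 2-4 cols 6-8 z=3 -> covers; best now A (z=2)
Winner: A at z=2

Answer: A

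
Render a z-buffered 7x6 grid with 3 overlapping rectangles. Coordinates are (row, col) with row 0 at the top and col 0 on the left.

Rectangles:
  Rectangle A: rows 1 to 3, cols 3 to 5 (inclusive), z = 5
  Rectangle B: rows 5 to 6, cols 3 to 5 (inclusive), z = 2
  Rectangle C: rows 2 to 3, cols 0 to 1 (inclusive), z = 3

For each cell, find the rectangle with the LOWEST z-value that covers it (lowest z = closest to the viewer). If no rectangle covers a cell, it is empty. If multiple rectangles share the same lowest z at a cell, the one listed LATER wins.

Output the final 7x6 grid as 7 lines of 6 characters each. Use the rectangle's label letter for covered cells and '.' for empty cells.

......
...AAA
CC.AAA
CC.AAA
......
...BBB
...BBB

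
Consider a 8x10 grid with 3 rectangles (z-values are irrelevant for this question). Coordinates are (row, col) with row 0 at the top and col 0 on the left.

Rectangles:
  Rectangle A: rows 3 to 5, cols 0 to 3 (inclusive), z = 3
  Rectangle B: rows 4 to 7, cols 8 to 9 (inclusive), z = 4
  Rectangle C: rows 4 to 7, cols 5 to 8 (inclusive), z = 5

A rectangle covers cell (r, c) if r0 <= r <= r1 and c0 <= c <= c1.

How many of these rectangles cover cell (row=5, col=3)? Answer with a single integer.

Check cell (5,3):
  A: rows 3-5 cols 0-3 -> covers
  B: rows 4-7 cols 8-9 -> outside (col miss)
  C: rows 4-7 cols 5-8 -> outside (col miss)
Count covering = 1

Answer: 1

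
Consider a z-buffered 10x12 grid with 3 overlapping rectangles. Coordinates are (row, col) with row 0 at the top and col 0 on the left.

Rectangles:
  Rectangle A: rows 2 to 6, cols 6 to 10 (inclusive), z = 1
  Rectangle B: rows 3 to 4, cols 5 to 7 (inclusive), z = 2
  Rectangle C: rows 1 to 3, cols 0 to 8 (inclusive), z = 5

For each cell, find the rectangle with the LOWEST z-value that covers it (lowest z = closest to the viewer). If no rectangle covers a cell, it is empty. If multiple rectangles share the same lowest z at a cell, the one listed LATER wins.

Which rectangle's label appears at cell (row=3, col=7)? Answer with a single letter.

Answer: A

Derivation:
Check cell (3,7):
  A: rows 2-6 cols 6-10 z=1 -> covers; best now A (z=1)
  B: rows 3-4 cols 5-7 z=2 -> covers; best now A (z=1)
  C: rows 1-3 cols 0-8 z=5 -> covers; best now A (z=1)
Winner: A at z=1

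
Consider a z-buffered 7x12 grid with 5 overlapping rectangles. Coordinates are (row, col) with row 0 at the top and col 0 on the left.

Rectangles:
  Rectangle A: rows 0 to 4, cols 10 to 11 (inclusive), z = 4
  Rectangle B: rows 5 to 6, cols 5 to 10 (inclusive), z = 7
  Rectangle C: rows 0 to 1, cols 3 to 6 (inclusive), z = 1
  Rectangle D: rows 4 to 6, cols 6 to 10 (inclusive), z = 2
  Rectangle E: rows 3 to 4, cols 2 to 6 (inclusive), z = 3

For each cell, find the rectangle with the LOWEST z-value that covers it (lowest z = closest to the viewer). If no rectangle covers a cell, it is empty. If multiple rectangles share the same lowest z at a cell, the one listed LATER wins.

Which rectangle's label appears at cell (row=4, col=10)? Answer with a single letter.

Answer: D

Derivation:
Check cell (4,10):
  A: rows 0-4 cols 10-11 z=4 -> covers; best now A (z=4)
  B: rows 5-6 cols 5-10 -> outside (row miss)
  C: rows 0-1 cols 3-6 -> outside (row miss)
  D: rows 4-6 cols 6-10 z=2 -> covers; best now D (z=2)
  E: rows 3-4 cols 2-6 -> outside (col miss)
Winner: D at z=2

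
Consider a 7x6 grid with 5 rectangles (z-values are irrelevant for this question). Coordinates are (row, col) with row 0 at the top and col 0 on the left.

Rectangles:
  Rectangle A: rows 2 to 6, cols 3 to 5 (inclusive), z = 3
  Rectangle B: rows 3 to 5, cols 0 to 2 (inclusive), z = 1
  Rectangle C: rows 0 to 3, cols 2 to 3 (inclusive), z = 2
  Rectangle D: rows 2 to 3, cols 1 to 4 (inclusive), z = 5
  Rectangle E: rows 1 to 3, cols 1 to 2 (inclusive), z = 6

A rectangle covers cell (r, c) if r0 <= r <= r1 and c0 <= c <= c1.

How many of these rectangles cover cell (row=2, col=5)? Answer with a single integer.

Check cell (2,5):
  A: rows 2-6 cols 3-5 -> covers
  B: rows 3-5 cols 0-2 -> outside (row miss)
  C: rows 0-3 cols 2-3 -> outside (col miss)
  D: rows 2-3 cols 1-4 -> outside (col miss)
  E: rows 1-3 cols 1-2 -> outside (col miss)
Count covering = 1

Answer: 1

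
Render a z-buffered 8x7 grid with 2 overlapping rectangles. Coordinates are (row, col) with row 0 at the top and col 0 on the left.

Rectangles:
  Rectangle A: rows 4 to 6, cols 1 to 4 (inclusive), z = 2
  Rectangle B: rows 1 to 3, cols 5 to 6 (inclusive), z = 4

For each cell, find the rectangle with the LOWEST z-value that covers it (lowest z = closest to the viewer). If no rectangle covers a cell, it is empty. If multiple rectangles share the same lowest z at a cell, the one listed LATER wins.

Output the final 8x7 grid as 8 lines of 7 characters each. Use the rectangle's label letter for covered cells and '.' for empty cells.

.......
.....BB
.....BB
.....BB
.AAAA..
.AAAA..
.AAAA..
.......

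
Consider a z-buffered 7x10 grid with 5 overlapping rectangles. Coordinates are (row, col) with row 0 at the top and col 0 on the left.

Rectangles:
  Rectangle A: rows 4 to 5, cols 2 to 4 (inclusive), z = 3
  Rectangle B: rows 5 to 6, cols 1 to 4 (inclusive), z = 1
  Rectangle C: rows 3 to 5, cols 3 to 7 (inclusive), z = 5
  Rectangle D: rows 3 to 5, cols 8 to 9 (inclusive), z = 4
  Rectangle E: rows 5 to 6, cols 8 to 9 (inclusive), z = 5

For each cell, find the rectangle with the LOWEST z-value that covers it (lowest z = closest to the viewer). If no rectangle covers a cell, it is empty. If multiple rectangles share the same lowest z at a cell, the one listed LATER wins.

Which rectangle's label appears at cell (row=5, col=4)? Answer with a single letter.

Check cell (5,4):
  A: rows 4-5 cols 2-4 z=3 -> covers; best now A (z=3)
  B: rows 5-6 cols 1-4 z=1 -> covers; best now B (z=1)
  C: rows 3-5 cols 3-7 z=5 -> covers; best now B (z=1)
  D: rows 3-5 cols 8-9 -> outside (col miss)
  E: rows 5-6 cols 8-9 -> outside (col miss)
Winner: B at z=1

Answer: B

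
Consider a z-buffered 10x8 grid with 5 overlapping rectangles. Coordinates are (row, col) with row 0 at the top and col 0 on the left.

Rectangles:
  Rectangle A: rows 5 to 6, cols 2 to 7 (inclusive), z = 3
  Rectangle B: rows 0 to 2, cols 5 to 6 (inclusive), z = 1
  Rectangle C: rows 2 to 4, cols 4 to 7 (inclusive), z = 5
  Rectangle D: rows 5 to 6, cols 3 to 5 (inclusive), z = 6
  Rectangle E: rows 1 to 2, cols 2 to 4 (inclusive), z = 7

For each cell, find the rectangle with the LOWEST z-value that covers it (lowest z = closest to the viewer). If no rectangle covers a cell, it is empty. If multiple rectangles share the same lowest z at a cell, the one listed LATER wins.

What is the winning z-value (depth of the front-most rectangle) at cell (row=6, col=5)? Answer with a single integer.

Answer: 3

Derivation:
Check cell (6,5):
  A: rows 5-6 cols 2-7 z=3 -> covers; best now A (z=3)
  B: rows 0-2 cols 5-6 -> outside (row miss)
  C: rows 2-4 cols 4-7 -> outside (row miss)
  D: rows 5-6 cols 3-5 z=6 -> covers; best now A (z=3)
  E: rows 1-2 cols 2-4 -> outside (row miss)
Winner: A at z=3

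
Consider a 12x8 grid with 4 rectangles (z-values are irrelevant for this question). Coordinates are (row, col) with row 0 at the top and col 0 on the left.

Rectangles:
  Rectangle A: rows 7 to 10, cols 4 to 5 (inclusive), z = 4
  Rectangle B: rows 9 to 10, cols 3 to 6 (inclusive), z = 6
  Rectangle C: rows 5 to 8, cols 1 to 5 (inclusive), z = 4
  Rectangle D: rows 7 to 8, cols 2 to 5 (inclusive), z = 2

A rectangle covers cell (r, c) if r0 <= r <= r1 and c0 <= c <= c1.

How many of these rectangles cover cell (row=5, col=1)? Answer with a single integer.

Answer: 1

Derivation:
Check cell (5,1):
  A: rows 7-10 cols 4-5 -> outside (row miss)
  B: rows 9-10 cols 3-6 -> outside (row miss)
  C: rows 5-8 cols 1-5 -> covers
  D: rows 7-8 cols 2-5 -> outside (row miss)
Count covering = 1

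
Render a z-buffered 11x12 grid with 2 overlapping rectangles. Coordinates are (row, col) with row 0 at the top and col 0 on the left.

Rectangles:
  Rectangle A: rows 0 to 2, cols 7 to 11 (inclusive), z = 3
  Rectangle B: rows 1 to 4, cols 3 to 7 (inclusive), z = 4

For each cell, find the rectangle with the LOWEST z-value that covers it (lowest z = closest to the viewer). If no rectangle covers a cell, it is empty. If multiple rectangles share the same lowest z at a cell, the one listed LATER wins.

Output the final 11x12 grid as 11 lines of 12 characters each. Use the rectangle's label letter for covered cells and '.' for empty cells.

.......AAAAA
...BBBBAAAAA
...BBBBAAAAA
...BBBBB....
...BBBBB....
............
............
............
............
............
............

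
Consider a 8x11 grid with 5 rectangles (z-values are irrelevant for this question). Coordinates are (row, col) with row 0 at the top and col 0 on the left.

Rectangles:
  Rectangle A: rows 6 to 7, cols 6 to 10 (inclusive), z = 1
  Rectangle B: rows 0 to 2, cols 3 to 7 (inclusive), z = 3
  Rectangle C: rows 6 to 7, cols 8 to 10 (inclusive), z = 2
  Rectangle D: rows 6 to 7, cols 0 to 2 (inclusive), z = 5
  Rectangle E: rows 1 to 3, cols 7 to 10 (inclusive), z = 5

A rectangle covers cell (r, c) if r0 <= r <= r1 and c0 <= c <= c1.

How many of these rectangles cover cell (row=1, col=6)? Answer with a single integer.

Check cell (1,6):
  A: rows 6-7 cols 6-10 -> outside (row miss)
  B: rows 0-2 cols 3-7 -> covers
  C: rows 6-7 cols 8-10 -> outside (row miss)
  D: rows 6-7 cols 0-2 -> outside (row miss)
  E: rows 1-3 cols 7-10 -> outside (col miss)
Count covering = 1

Answer: 1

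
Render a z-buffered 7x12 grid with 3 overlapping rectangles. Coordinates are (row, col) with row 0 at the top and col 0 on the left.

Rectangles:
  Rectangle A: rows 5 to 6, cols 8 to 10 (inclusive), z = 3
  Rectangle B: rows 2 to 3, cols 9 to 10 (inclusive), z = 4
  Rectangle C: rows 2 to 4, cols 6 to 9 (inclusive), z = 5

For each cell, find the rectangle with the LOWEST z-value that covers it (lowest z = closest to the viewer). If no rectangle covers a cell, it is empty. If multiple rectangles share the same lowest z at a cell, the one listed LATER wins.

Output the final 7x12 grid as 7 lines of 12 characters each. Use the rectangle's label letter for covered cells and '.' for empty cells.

............
............
......CCCBB.
......CCCBB.
......CCCC..
........AAA.
........AAA.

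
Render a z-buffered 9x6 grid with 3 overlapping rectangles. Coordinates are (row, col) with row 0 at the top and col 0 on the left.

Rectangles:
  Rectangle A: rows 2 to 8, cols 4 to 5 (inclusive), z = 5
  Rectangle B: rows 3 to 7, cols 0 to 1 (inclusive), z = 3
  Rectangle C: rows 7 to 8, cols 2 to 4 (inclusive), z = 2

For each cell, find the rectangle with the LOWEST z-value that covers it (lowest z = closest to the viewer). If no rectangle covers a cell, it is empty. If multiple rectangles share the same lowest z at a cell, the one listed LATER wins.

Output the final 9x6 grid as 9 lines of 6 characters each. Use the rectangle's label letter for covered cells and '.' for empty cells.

......
......
....AA
BB..AA
BB..AA
BB..AA
BB..AA
BBCCCA
..CCCA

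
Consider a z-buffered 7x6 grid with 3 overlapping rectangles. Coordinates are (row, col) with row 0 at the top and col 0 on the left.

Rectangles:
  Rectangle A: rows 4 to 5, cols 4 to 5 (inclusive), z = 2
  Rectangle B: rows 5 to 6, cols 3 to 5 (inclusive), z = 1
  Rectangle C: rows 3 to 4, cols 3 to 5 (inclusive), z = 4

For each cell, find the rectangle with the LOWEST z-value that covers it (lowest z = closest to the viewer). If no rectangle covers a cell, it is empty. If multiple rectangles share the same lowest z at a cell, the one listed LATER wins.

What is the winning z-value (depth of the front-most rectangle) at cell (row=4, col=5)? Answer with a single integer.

Answer: 2

Derivation:
Check cell (4,5):
  A: rows 4-5 cols 4-5 z=2 -> covers; best now A (z=2)
  B: rows 5-6 cols 3-5 -> outside (row miss)
  C: rows 3-4 cols 3-5 z=4 -> covers; best now A (z=2)
Winner: A at z=2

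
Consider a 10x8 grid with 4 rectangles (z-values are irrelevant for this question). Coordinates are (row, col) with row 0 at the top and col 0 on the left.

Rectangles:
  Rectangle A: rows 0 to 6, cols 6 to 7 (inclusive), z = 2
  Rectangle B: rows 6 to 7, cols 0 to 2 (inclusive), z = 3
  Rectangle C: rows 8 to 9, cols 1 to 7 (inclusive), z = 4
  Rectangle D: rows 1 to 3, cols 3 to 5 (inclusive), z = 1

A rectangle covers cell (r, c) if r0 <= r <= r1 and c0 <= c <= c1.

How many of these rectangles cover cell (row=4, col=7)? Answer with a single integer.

Check cell (4,7):
  A: rows 0-6 cols 6-7 -> covers
  B: rows 6-7 cols 0-2 -> outside (row miss)
  C: rows 8-9 cols 1-7 -> outside (row miss)
  D: rows 1-3 cols 3-5 -> outside (row miss)
Count covering = 1

Answer: 1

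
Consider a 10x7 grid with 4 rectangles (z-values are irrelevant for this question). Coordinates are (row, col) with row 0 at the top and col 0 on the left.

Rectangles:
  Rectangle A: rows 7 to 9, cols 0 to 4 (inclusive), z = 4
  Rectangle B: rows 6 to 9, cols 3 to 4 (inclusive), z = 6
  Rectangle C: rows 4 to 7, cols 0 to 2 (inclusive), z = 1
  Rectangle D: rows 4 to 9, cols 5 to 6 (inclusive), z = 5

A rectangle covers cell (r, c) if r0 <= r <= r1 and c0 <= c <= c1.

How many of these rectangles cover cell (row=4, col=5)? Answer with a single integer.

Answer: 1

Derivation:
Check cell (4,5):
  A: rows 7-9 cols 0-4 -> outside (row miss)
  B: rows 6-9 cols 3-4 -> outside (row miss)
  C: rows 4-7 cols 0-2 -> outside (col miss)
  D: rows 4-9 cols 5-6 -> covers
Count covering = 1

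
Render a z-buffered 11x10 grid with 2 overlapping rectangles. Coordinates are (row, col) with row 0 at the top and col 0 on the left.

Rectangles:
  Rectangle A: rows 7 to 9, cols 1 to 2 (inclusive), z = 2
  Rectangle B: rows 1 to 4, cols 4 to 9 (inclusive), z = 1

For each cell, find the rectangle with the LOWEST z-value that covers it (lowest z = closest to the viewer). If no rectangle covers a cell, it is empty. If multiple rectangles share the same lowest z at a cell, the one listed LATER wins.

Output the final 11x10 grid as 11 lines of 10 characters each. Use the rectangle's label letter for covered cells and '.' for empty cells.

..........
....BBBBBB
....BBBBBB
....BBBBBB
....BBBBBB
..........
..........
.AA.......
.AA.......
.AA.......
..........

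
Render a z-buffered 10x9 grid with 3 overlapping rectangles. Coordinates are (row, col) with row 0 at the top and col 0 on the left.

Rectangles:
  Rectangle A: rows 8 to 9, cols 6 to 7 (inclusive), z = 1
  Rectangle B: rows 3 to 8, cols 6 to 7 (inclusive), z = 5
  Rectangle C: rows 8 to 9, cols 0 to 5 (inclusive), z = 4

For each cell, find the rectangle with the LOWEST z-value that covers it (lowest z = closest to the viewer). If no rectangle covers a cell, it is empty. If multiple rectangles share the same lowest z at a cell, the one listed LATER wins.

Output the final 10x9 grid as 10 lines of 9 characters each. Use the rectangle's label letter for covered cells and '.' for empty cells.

.........
.........
.........
......BB.
......BB.
......BB.
......BB.
......BB.
CCCCCCAA.
CCCCCCAA.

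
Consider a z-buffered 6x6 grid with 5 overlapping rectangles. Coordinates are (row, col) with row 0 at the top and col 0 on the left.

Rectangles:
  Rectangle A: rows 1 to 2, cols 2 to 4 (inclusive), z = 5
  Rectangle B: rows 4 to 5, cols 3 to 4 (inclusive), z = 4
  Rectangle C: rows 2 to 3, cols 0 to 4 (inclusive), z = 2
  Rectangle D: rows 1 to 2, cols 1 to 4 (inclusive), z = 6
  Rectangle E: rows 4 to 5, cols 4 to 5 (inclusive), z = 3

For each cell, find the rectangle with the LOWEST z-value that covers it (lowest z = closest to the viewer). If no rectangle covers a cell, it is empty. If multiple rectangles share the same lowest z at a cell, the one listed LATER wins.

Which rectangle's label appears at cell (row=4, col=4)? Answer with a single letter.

Check cell (4,4):
  A: rows 1-2 cols 2-4 -> outside (row miss)
  B: rows 4-5 cols 3-4 z=4 -> covers; best now B (z=4)
  C: rows 2-3 cols 0-4 -> outside (row miss)
  D: rows 1-2 cols 1-4 -> outside (row miss)
  E: rows 4-5 cols 4-5 z=3 -> covers; best now E (z=3)
Winner: E at z=3

Answer: E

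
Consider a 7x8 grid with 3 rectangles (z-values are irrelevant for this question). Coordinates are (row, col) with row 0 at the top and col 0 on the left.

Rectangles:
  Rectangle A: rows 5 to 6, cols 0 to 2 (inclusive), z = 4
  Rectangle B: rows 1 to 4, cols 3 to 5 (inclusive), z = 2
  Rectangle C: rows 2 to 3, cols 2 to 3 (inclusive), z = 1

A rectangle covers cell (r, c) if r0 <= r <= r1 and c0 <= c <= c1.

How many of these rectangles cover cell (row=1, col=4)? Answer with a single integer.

Answer: 1

Derivation:
Check cell (1,4):
  A: rows 5-6 cols 0-2 -> outside (row miss)
  B: rows 1-4 cols 3-5 -> covers
  C: rows 2-3 cols 2-3 -> outside (row miss)
Count covering = 1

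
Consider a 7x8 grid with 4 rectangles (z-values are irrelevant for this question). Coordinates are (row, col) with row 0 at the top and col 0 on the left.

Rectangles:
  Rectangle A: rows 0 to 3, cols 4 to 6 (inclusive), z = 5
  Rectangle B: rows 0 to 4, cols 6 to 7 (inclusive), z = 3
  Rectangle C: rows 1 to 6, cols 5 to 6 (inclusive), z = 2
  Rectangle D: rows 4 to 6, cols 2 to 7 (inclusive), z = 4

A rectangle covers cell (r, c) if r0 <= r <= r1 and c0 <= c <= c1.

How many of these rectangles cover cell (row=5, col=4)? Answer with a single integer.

Check cell (5,4):
  A: rows 0-3 cols 4-6 -> outside (row miss)
  B: rows 0-4 cols 6-7 -> outside (row miss)
  C: rows 1-6 cols 5-6 -> outside (col miss)
  D: rows 4-6 cols 2-7 -> covers
Count covering = 1

Answer: 1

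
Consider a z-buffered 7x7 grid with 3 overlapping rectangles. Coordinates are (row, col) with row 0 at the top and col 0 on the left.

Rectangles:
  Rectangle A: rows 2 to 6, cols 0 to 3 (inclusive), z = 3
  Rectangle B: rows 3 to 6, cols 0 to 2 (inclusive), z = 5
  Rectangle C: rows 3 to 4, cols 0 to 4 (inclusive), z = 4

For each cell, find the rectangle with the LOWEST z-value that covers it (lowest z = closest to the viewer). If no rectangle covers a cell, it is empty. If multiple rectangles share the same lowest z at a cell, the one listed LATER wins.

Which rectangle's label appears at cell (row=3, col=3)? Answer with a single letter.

Answer: A

Derivation:
Check cell (3,3):
  A: rows 2-6 cols 0-3 z=3 -> covers; best now A (z=3)
  B: rows 3-6 cols 0-2 -> outside (col miss)
  C: rows 3-4 cols 0-4 z=4 -> covers; best now A (z=3)
Winner: A at z=3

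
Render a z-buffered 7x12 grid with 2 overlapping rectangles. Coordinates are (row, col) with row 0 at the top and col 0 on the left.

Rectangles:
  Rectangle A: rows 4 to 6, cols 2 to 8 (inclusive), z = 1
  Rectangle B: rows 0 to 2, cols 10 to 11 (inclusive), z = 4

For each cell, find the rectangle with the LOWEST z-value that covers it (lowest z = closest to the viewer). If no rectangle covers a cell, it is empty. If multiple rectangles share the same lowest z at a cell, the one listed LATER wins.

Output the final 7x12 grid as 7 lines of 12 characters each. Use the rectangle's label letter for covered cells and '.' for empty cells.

..........BB
..........BB
..........BB
............
..AAAAAAA...
..AAAAAAA...
..AAAAAAA...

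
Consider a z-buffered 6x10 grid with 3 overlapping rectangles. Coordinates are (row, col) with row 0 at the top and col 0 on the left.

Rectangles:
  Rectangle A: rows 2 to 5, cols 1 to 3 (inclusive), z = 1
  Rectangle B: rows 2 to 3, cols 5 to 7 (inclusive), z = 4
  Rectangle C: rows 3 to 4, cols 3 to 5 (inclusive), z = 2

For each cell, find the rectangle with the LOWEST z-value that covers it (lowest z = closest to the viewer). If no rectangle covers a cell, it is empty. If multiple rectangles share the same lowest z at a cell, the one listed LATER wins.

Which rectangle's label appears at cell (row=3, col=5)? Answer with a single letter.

Check cell (3,5):
  A: rows 2-5 cols 1-3 -> outside (col miss)
  B: rows 2-3 cols 5-7 z=4 -> covers; best now B (z=4)
  C: rows 3-4 cols 3-5 z=2 -> covers; best now C (z=2)
Winner: C at z=2

Answer: C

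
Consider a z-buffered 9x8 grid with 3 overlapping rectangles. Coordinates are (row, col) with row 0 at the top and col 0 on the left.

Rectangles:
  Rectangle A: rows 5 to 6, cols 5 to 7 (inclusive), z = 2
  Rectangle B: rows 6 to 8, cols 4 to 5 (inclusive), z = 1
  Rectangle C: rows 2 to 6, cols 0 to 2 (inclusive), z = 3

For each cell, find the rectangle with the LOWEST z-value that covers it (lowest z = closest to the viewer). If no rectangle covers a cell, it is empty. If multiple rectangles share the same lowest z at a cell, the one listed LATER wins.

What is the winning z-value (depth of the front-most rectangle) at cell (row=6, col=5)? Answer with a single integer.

Check cell (6,5):
  A: rows 5-6 cols 5-7 z=2 -> covers; best now A (z=2)
  B: rows 6-8 cols 4-5 z=1 -> covers; best now B (z=1)
  C: rows 2-6 cols 0-2 -> outside (col miss)
Winner: B at z=1

Answer: 1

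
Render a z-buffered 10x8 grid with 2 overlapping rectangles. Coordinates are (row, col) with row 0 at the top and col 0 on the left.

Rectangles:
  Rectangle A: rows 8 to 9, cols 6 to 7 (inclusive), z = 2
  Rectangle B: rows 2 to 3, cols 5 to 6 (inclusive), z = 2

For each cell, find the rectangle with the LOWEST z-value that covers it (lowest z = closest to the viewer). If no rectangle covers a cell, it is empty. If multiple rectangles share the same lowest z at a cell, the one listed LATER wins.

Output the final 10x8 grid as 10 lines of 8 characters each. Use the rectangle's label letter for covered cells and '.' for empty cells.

........
........
.....BB.
.....BB.
........
........
........
........
......AA
......AA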